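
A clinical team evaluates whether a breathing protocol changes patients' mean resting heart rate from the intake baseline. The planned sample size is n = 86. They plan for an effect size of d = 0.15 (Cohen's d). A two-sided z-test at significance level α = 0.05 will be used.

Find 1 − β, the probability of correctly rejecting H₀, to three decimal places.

Noncentrality parameter: δ = d·√n = 0.15 × √86 = 1.3910
Two-sided α = 0.05 → critical value z_{0.025} = 1.960.
Power = Φ(δ − 1.960) + Φ(−δ − 1.960) = Φ(-0.569) + Φ(-3.351) = 0.2847 + 0.0004 = 0.2851.

Power ≈ 0.285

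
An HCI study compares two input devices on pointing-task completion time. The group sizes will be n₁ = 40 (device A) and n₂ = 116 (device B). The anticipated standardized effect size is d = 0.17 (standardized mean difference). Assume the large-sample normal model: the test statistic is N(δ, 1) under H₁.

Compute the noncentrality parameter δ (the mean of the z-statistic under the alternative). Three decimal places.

δ ≈ 0.927

δ = d / √(1/n₁ + 1/n₂) = 0.17 / √(1/40 + 1/116) = 0.9271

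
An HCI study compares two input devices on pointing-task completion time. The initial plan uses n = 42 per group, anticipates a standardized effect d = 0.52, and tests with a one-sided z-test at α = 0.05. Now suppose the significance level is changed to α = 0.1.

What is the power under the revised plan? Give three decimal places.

Power ≈ 0.865

δ = d·√(n/2) = 0.52 × √(42/2) = 2.3829 (unchanged). New critical value: z_{0.1} = 1.282.
Revised power = Φ(δ − 1.282) = Φ(1.101) = 0.8646.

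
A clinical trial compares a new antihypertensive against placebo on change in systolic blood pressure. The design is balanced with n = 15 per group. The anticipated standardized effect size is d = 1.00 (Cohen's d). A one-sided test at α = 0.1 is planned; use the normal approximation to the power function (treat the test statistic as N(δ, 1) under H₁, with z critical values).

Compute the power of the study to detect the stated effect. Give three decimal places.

Noncentrality parameter: δ = d·√(n/2) = 1.00 × √(15/2) = 2.7386
One-sided α = 0.1 → critical value z_{0.1} = 1.282.
Power = P(Z > 1.282 − δ) = Φ(1.457) = 0.9275.

Power ≈ 0.927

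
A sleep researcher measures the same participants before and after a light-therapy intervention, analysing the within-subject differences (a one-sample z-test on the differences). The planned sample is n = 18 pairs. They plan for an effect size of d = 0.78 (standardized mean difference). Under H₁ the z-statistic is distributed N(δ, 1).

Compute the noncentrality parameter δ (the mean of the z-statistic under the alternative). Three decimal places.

δ = d·√n = 0.78 × √18 = 3.3093

δ ≈ 3.309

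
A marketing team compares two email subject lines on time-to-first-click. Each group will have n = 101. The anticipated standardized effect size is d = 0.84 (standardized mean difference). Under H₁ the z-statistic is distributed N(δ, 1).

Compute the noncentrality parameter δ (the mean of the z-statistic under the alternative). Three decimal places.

δ = d·√(n/2) = 0.84 × √(101/2) = 5.9693

δ ≈ 5.969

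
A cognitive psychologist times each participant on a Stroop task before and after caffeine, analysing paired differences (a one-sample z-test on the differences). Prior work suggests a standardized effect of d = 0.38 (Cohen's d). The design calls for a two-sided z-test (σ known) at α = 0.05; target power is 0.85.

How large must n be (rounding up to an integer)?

Set Φ(δ − 1.960) = 0.85; then δ − 1.960 = Φ⁻¹(0.85) = 1.036, giving δ = 2.996.
(The Φ(−δ − z_{α/2}) term is vanishingly small for δ > 0 and is dropped in the standard sample-size formula.)
δ = d·√n ⇒ n = (δ/d)² = (2.996 / 0.38)² = 62.18.
Rounding up, n = 63.

n = 63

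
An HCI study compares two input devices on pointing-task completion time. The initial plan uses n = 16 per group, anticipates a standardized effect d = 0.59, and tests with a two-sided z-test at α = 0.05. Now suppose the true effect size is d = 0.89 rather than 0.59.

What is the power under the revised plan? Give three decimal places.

Power ≈ 0.711

With d = 0.89: δ = d·√(n/2) = 0.89 × √(16/2) = 2.5173. Critical value z_{0.025} = 1.960.
Revised power = Φ(δ − 1.960) + Φ(−δ − 1.960) = Φ(0.557) + Φ(-4.477) = 0.7114 + 0.0000 = 0.7114.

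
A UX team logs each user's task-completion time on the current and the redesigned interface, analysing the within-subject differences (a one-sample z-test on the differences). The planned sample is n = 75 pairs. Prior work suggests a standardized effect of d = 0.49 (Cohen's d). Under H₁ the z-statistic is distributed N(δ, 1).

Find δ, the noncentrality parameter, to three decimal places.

δ = d·√n = 0.49 × √75 = 4.2435

δ ≈ 4.244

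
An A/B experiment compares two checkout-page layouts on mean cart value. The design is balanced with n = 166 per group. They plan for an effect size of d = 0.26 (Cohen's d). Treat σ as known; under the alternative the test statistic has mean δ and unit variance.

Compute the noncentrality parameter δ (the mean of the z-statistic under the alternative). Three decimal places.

δ ≈ 2.369

δ = d·√(n/2) = 0.26 × √(166/2) = 2.3687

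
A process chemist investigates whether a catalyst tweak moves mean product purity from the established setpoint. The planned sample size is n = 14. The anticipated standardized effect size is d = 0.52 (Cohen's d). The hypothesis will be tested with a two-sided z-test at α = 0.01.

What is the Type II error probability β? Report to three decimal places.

β ≈ 0.736

Noncentrality parameter: δ = d·√n = 0.52 × √14 = 1.9457
Two-sided α = 0.01 → critical value z_{0.005} = 2.576.
Power = Φ(δ − 2.576) + Φ(−δ − 2.576) = Φ(-0.630) + Φ(-4.521) = 0.2643 + 0.0000 = 0.2643.
Type II error: β = 1 − power = 1 − 0.2643 = 0.7357.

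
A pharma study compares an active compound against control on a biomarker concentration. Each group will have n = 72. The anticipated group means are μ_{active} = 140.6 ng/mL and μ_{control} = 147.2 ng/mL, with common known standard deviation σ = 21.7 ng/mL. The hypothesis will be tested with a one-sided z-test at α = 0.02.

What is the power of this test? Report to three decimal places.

Standardized effect: d = |μ_{active} − μ_{control}| / σ = |140.6 − 147.2| / 21.7 = 0.3041
Noncentrality parameter: δ = d·√(n/2) = 0.3041 × √(72/2) = 1.8249
One-sided α = 0.02 → critical value z_{0.02} = 2.054.
Power = P(Z > 2.054 − δ) = Φ(-0.229) = 0.4095.

Power ≈ 0.409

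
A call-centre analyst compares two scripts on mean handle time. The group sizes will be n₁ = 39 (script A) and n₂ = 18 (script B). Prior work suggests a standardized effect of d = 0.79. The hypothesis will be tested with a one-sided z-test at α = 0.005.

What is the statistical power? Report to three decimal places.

Noncentrality parameter: δ = d / √(1/n₁ + 1/n₂) = 0.79 / √(1/39 + 1/18) = 2.7724
One-sided α = 0.005 → critical value z_{0.005} = 2.576.
Power = P(Z > 2.576 − δ) = Φ(0.197) = 0.5779.

Power ≈ 0.578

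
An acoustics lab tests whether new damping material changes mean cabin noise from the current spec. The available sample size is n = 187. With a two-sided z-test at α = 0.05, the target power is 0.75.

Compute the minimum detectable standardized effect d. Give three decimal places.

Required noncentrality: δ = z_{0.025} + z_{0.25} = 1.960 + 0.674 = 2.634.
(Lower-tail contribution to power is negligible for δ > 0.)
δ = d·√n ⇒ d = δ/√n = 2.634/√187 = 0.1927.

d ≈ 0.193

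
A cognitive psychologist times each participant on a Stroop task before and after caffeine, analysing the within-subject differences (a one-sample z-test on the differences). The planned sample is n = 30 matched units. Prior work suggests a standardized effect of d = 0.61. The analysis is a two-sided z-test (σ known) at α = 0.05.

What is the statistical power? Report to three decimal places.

Noncentrality parameter: δ = d·√n = 0.61 × √30 = 3.3411
Critical value for a two-sided test at α = 0.05: z_{α/2} = 1.960.
Power = Φ(δ − 1.960) + Φ(−δ − 1.960) = Φ(1.381) + Φ(-5.301) = 0.9164 + 0.0000 = 0.9164.

Power ≈ 0.916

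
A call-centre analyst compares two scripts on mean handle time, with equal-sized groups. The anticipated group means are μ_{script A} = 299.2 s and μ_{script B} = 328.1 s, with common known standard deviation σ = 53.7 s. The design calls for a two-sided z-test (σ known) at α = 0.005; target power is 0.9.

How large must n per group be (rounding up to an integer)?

Standardized effect: d = |μ_{script A} − μ_{script B}| / σ = |299.2 − 328.1| / 53.7 = 0.5382
For power 0.9 need Φ(δ − z_{0.0025}) = 0.9, so δ = z_{0.0025} + z_{0.10} = 2.807 + 1.282 = 4.089.
(The Φ(−δ − z_{α/2}) term is vanishingly small for δ > 0 and is dropped in the standard sample-size formula.)
δ = d·√(n/2) ⇒ n = 2(δ/d)² = 2 × (4.089 / 0.5382)² = 115.43.
Round up to the next whole unit.

n = 116 per group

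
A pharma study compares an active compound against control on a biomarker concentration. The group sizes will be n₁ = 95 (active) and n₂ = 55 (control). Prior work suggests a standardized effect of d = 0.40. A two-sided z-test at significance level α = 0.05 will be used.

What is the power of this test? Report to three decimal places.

Noncentrality parameter: δ = d / √(1/n₁ + 1/n₂) = 0.40 / √(1/95 + 1/55) = 2.3608
Critical value for a two-sided test at α = 0.05: z_{α/2} = 1.960.
Power = Φ(δ − 1.960) + Φ(−δ − 1.960) = Φ(0.401) + Φ(-4.321) = 0.6557 + 0.0000 = 0.6557.

Power ≈ 0.656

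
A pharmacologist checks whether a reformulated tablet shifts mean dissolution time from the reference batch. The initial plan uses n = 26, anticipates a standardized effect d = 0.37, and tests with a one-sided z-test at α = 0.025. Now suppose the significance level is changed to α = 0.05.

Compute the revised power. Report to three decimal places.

δ = d·√n = 0.37 × √26 = 1.8866 (unchanged). New critical value: z_{0.05} = 1.645.
Revised power = Φ(δ − 1.645) = Φ(0.242) = 0.5955.

Power ≈ 0.596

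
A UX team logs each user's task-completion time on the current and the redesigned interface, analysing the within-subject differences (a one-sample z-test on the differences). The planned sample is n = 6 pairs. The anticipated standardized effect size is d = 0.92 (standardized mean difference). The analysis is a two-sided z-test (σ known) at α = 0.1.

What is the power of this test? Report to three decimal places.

Noncentrality parameter: δ = d·√n = 0.92 × √6 = 2.2535
Critical value for a two-sided test at α = 0.1: z_{α/2} = 1.645.
Power = Φ(δ − 1.645) + Φ(−δ − 1.645) = Φ(0.609) + Φ(-3.898) = 0.7286 + 0.0000 = 0.7287.

Power ≈ 0.729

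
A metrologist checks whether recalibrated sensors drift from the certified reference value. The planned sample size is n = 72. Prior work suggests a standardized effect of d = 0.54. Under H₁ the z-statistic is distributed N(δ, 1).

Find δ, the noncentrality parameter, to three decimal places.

δ ≈ 4.582

δ = d·√n = 0.54 × √72 = 4.5821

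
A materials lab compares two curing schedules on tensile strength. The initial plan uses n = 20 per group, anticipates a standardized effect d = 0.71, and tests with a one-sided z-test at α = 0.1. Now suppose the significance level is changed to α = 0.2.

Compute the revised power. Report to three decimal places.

δ = d·√(n/2) = 0.71 × √(20/2) = 2.2452 (unchanged). New critical value: z_{0.2} = 0.842.
Revised power = P(Z > 0.842 − δ) = Φ(1.404) = 0.9198.

Power ≈ 0.920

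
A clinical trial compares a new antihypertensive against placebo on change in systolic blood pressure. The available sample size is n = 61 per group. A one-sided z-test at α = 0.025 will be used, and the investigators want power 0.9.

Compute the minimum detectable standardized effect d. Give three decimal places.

Required noncentrality: δ = z_{0.025} + z_{0.10} = 1.960 + 1.282 = 3.242.
δ = d·√(n/2) ⇒ d = δ/√(n/2) = 3.242/√(61/2) = 0.5869.

d ≈ 0.587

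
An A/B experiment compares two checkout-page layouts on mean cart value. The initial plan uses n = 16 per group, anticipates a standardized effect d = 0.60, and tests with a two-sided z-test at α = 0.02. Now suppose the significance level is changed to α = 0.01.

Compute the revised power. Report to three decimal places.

Power ≈ 0.190

δ = d·√(n/2) = 0.60 × √(16/2) = 1.6971 (unchanged). New critical value: z_{0.005} = 2.576.
Revised power = Φ(δ − 2.576) + Φ(−δ − 2.576) = Φ(-0.879) + Φ(-4.273) = 0.1898 + 0.0000 = 0.1898.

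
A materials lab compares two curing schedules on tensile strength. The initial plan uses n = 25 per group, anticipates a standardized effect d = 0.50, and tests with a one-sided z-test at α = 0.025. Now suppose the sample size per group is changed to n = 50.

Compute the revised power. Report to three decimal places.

With n = 50 per group: δ = d·√(n/2) = 0.50 × √(50/2) = 2.5000. Critical value z_{0.025} = 1.960.
Revised power = P(Z > 1.960 − δ) = Φ(0.540) = 0.7054.

Power ≈ 0.705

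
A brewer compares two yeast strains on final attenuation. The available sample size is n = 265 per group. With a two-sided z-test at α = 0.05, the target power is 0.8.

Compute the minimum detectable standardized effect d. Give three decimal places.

Required noncentrality: δ = z_{0.025} + z_{0.20} = 1.960 + 0.842 = 2.802.
(The second rejection-region term Φ(−δ − z_{α/2}) is negligible and dropped.)
δ = d·√(n/2) ⇒ d = δ/√(n/2) = 2.802/√(265/2) = 0.2434.

d ≈ 0.243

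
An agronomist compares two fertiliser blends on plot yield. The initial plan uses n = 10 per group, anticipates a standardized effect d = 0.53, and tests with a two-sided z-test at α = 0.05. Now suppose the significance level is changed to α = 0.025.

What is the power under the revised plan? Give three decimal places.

Power ≈ 0.146

δ = d·√(n/2) = 0.53 × √(10/2) = 1.1851 (unchanged). New critical value: z_{0.0125} = 2.241.
Revised power = Φ(δ − 2.241) + Φ(−δ − 2.241) = Φ(-1.056) + Φ(-3.427) = 0.1454 + 0.0003 = 0.1457.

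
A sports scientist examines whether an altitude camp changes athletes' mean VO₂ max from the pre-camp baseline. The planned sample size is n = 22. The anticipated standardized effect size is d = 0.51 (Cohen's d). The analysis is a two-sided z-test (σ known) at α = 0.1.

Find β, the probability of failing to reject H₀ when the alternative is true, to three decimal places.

β ≈ 0.227

Noncentrality parameter: δ = d·√n = 0.51 × √22 = 2.3921
Critical value for a two-sided test at α = 0.1: z_{α/2} = 1.645.
Power = Φ(δ − 1.645) + Φ(−δ − 1.645) = Φ(0.747) + Φ(-4.037) = 0.7725 + 0.0000 = 0.7726.
Type II error: β = 1 − power = 1 − 0.7726 = 0.2274.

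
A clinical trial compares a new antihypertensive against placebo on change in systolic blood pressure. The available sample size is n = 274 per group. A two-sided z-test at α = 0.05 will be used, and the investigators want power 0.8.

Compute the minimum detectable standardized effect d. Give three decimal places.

d ≈ 0.239

Need Φ(δ − 1.960) = 0.8, so δ = 1.960 + 0.842 = 2.802.
(Lower-tail contribution to power is negligible for δ > 0.)
δ = d·√(n/2) ⇒ d = δ/√(n/2) = 2.802/√(274/2) = 0.2394.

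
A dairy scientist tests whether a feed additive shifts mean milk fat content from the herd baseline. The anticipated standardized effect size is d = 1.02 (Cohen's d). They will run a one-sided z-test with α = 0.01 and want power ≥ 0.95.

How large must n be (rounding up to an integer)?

Set Φ(δ − 2.326) = 0.95; then δ − 2.326 = Φ⁻¹(0.95) = 1.645, giving δ = 3.971.
δ = d·√n ⇒ n = (δ/d)² = (3.971 / 1.02)² = 15.16.
Rounding up, n = 16.

n = 16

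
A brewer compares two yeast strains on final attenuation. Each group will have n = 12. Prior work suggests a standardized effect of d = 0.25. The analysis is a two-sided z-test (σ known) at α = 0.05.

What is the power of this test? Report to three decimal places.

Noncentrality parameter: δ = d·√(n/2) = 0.25 × √(12/2) = 0.6124
Critical value for a two-sided test at α = 0.05: z_{α/2} = 1.960.
Power = Φ(δ − 1.960) + Φ(−δ − 1.960) = Φ(-1.348) + Φ(-2.572) = 0.0889 + 0.0051 = 0.0939.

Power ≈ 0.094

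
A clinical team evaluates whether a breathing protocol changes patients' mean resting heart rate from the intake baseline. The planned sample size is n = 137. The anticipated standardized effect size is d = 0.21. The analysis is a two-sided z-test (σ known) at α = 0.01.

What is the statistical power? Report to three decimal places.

Power ≈ 0.453

Noncentrality parameter: δ = d·√n = 0.21 × √137 = 2.4580
Critical value for a two-sided test at α = 0.01: z_{α/2} = 2.576.
Power = Φ(δ − 2.576) + Φ(−δ − 2.576) = Φ(-0.118) + Φ(-5.034) = 0.4531 + 0.0000 = 0.4531.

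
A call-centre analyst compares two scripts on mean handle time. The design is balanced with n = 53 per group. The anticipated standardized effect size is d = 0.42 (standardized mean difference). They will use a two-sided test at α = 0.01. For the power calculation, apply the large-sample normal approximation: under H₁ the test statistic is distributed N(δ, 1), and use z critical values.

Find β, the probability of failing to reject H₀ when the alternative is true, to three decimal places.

β ≈ 0.660

Noncentrality parameter: δ = d·√(n/2) = 0.42 × √(53/2) = 2.1621
Critical value for a two-sided test at α = 0.01: z_{α/2} = 2.576.
Power = Φ(δ − 2.576) + Φ(−δ − 2.576) = Φ(-0.414) + Φ(-4.738) = 0.3395 + 0.0000 = 0.3395.
Type II error: β = 1 − power = 1 − 0.3395 = 0.6605.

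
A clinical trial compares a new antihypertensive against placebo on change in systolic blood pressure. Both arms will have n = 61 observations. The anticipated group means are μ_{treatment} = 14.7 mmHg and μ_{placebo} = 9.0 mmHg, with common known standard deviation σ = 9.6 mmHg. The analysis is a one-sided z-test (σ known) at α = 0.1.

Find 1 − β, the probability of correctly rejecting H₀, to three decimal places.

Power ≈ 0.977

Standardized effect: d = |μ_{treatment} − μ_{placebo}| / σ = |14.7 − 9.0| / 9.6 = 0.5938
Noncentrality parameter: δ = d·√(n/2) = 0.5938 × √(61/2) = 3.2791
One-sided α = 0.1 → critical value z_{0.1} = 1.282.
Power = P(Z > 1.282 − δ) = Φ(1.998) = 0.9771.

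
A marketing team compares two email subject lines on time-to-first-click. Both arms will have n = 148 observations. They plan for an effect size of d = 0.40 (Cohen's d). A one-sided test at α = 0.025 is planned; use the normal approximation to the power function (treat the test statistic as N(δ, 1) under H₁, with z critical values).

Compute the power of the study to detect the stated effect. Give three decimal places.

Power ≈ 0.931

Noncentrality parameter: δ = d·√(n/2) = 0.40 × √(148/2) = 3.4409
One-sided α = 0.025 → critical value z_{0.025} = 1.960.
Power = Φ(δ − 1.960) = Φ(1.481) = 0.9307.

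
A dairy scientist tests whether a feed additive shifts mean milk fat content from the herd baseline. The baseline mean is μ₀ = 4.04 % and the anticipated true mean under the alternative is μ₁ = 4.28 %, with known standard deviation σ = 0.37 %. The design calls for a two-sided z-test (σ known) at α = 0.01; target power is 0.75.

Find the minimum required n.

Standardized effect: d = |μ₁ − μ₀| / σ = |4.28 − 4.04| / 0.37 = 0.6486
For power 0.75 need Φ(δ − z_{0.005}) = 0.75, so δ = z_{0.005} + z_{0.25} = 2.576 + 0.674 = 3.250.
(Ignoring the negligible lower-tail rejection probability gives the usual closed-form inversion.)
δ = d·√n ⇒ n = (δ/d)² = (3.250 / 0.6486)² = 25.11.
Rounding up, n = 26.

n = 26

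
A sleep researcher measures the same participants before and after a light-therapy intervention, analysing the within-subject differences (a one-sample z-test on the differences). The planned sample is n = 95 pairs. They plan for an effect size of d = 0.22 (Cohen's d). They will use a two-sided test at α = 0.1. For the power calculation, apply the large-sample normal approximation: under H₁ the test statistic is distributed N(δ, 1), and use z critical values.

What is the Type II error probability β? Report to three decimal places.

Noncentrality parameter: δ = d·√n = 0.22 × √95 = 2.1443
Two-sided α = 0.1 → critical value z_{0.05} = 1.645.
Power = Φ(δ − 1.645) + Φ(−δ − 1.645) = Φ(0.499) + Φ(-3.789) = 0.6913 + 0.0001 = 0.6913.
Type II error: β = 1 − power = 1 − 0.6913 = 0.3087.

β ≈ 0.309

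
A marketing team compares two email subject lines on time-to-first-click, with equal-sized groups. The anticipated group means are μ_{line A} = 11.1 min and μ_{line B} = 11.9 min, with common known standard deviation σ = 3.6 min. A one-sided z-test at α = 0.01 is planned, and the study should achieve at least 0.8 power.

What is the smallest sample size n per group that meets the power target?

Standardized effect: d = |μ_{line A} − μ_{line B}| / σ = |11.1 − 11.9| / 3.6 = 0.2222
Set Φ(δ − 2.326) = 0.8; then δ − 2.326 = Φ⁻¹(0.8) = 0.842, giving δ = 3.168.
δ = d·√(n/2) ⇒ n = 2(δ/d)² = 2 × (3.168 / 0.2222)² = 406.46.
Round up to the next whole unit.

n = 407 per group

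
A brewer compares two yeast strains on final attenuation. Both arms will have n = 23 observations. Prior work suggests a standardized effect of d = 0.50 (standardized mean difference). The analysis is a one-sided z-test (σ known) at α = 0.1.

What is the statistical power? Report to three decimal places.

Noncentrality parameter: δ = d·√(n/2) = 0.50 × √(23/2) = 1.6956
Critical value for a one-sided test at α = 0.1: z_α = 1.282.
Power = Φ(δ − 1.282) = Φ(0.414) = 0.6606.

Power ≈ 0.661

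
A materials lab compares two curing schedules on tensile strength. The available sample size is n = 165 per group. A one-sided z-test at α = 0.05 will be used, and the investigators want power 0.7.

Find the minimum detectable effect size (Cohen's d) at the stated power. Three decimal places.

d ≈ 0.239

Need Φ(δ − 1.645) = 0.7, so δ = 1.645 + 0.524 = 2.169.
δ = d·√(n/2) ⇒ d = δ/√(n/2) = 2.169/√(165/2) = 0.2388.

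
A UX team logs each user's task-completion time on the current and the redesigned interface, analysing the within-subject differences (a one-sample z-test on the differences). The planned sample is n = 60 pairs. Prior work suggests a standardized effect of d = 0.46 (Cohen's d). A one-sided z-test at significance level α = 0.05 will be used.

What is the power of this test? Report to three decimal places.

Power ≈ 0.972

Noncentrality parameter: λ = d·√n = 0.46 × √60 = 3.5631
One-sided α = 0.05 → critical value z_{0.05} = 1.645.
Power = P(Z > 1.645 − λ) = Φ(1.918) = 0.9725.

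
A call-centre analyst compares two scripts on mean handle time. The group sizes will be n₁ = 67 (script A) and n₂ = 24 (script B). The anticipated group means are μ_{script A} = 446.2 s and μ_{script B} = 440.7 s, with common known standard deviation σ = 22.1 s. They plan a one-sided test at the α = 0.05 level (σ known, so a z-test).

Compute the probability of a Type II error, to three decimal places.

Standardized effect: d = |μ_{script A} − μ_{script B}| / σ = |446.2 − 440.7| / 22.1 = 0.2489
Noncentrality parameter: λ = d / √(1/n₁ + 1/n₂) = 0.2489 / √(1/67 + 1/24) = 1.0461
Critical value for a one-sided test at α = 0.05: z_α = 1.645.
Power = Φ(λ − 1.645) = Φ(-0.599) = 0.2747.
Type II error: β = 1 − power = 1 − 0.2747 = 0.7253.

β ≈ 0.725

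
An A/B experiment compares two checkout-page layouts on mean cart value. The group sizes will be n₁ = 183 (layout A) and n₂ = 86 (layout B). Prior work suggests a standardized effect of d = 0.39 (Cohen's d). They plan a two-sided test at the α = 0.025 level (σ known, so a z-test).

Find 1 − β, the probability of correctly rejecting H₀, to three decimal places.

Power ≈ 0.771

Noncentrality parameter: δ = d / √(1/n₁ + 1/n₂) = 0.39 / √(1/183 + 1/86) = 2.9831
Two-sided α = 0.025 → critical value z_{0.0125} = 2.241.
Power = Φ(δ − 2.241) + Φ(−δ − 2.241) = Φ(0.742) + Φ(-5.224) = 0.7709 + 0.0000 = 0.7709.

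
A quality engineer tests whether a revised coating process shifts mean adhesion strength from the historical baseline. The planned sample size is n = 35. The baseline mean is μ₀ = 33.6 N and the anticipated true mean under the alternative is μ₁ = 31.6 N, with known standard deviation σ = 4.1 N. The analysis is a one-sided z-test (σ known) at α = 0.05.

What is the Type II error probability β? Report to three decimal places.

Standardized effect: d = |μ₁ − μ₀| / σ = |31.6 − 33.6| / 4.1 = 0.4878
Noncentrality parameter: δ = d·√n = 0.4878 × √35 = 2.8859
One-sided α = 0.05 → critical value z_{0.05} = 1.645.
Power = P(Z > 1.645 − δ) = Φ(1.241) = 0.8927.
Type II error: β = 1 − power = 1 − 0.8927 = 0.1073.

β ≈ 0.107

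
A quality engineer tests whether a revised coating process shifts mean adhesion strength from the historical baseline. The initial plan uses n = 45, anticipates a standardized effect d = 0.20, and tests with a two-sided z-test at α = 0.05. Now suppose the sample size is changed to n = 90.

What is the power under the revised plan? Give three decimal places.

Power ≈ 0.475

With n = 90: δ = d·√n = 0.20 × √90 = 1.8974. Critical value z_{0.025} = 1.960.
Revised power = Φ(δ − 1.960) + Φ(−δ − 1.960) = Φ(-0.063) + Φ(-3.857) = 0.4750 + 0.0001 = 0.4751.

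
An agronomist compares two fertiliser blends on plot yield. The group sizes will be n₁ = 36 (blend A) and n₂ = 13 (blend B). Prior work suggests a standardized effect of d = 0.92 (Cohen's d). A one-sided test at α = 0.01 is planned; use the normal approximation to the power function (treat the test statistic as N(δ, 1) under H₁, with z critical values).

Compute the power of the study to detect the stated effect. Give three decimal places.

Noncentrality parameter: δ = d / √(1/n₁ + 1/n₂) = 0.92 / √(1/36 + 1/13) = 2.8432
One-sided α = 0.01 → critical value z_{0.01} = 2.326.
Power = Φ(δ − 2.326) = Φ(0.517) = 0.6974.

Power ≈ 0.697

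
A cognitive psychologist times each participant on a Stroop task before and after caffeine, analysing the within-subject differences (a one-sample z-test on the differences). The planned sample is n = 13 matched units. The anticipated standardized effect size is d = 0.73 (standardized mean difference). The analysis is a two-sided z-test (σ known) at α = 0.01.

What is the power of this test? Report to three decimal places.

Noncentrality parameter: δ = d·√n = 0.73 × √13 = 2.6321
Critical value for a two-sided test at α = 0.01: z_{α/2} = 2.576.
Power = Φ(δ − 2.576) + Φ(−δ − 2.576) = Φ(0.056) + Φ(-5.208) = 0.5224 + 0.0000 = 0.5224.

Power ≈ 0.522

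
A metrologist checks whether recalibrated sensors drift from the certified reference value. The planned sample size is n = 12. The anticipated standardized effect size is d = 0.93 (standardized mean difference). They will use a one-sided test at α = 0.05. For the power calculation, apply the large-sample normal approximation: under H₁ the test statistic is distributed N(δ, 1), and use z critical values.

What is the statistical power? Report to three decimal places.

Noncentrality parameter: δ = d·√n = 0.93 × √12 = 3.2216
One-sided α = 0.05 → critical value z_{0.05} = 1.645.
Power = P(Z > 1.645 − δ) = Φ(1.577) = 0.9426.

Power ≈ 0.943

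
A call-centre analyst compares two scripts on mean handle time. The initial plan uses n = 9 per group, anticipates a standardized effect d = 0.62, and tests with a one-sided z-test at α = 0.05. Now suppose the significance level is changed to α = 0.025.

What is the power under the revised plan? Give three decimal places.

Power ≈ 0.260

δ = d·√(n/2) = 0.62 × √(9/2) = 1.3152 (unchanged). New critical value: z_{0.025} = 1.960.
Revised power = P(Z > 1.960 − δ) = Φ(-0.645) = 0.2595.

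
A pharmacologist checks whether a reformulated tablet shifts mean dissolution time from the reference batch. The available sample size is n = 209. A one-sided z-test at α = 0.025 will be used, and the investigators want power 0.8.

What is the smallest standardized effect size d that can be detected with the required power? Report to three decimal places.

Need Φ(δ − 1.960) = 0.8, so δ = 1.960 + 0.842 = 2.802.
δ = d·√n ⇒ d = δ/√n = 2.802/√209 = 0.1938.

d ≈ 0.194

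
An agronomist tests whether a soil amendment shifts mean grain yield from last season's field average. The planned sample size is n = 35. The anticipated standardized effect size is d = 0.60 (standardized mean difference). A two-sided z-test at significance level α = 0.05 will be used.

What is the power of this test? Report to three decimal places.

Noncentrality parameter: δ = d·√n = 0.60 × √35 = 3.5496
Critical value for a two-sided test at α = 0.05: z_{α/2} = 1.960.
Power = Φ(δ − 1.960) + Φ(−δ − 1.960) = Φ(1.590) + Φ(-5.510) = 0.9440 + 0.0000 = 0.9440.

Power ≈ 0.944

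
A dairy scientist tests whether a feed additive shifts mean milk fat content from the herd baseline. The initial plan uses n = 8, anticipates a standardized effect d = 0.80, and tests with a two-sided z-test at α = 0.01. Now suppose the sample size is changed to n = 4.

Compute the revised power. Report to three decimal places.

With n = 4: δ = d·√n = 0.80 × √4 = 1.6000. Critical value z_{0.005} = 2.576.
Revised power = Φ(δ − 2.576) + Φ(−δ − 2.576) = Φ(-0.976) + Φ(-4.176) = 0.1646 + 0.0000 = 0.1646.

Power ≈ 0.165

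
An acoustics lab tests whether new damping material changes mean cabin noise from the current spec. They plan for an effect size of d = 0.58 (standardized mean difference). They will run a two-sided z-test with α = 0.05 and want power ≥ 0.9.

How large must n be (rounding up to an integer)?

n = 32

Set Φ(δ − 1.960) = 0.9; then δ − 1.960 = Φ⁻¹(0.9) = 1.282, giving δ = 3.242.
(The Φ(−δ − z_{α/2}) term is vanishingly small for δ > 0 and is dropped in the standard sample-size formula.)
δ = d·√n ⇒ n = (δ/d)² = (3.242 / 0.58)² = 31.23.
Round up to the next whole unit.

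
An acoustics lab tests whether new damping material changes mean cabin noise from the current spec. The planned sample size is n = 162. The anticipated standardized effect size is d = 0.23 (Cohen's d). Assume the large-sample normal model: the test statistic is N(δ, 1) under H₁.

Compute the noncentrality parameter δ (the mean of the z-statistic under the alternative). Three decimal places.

δ = d·√n = 0.23 × √162 = 2.9274

δ ≈ 2.927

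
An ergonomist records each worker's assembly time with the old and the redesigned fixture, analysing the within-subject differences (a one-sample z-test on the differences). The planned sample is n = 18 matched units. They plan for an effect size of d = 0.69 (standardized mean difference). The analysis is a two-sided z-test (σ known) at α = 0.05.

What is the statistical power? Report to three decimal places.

Power ≈ 0.833

Noncentrality parameter: δ = d·√n = 0.69 × √18 = 2.9274
Two-sided α = 0.05 → critical value z_{0.025} = 1.960.
Power = Φ(δ − 1.960) + Φ(−δ − 1.960) = Φ(0.967) + Φ(-4.887) = 0.8333 + 0.0000 = 0.8333.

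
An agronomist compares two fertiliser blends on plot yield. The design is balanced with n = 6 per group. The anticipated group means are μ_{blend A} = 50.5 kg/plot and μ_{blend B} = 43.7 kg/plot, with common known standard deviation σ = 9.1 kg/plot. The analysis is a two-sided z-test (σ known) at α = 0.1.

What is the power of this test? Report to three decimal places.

Standardized effect: d = |μ_{blend A} − μ_{blend B}| / σ = |50.5 − 43.7| / 9.1 = 0.7473
Noncentrality parameter: δ = d·√(n/2) = 0.7473 × √(6/2) = 1.2943
Two-sided α = 0.1 → critical value z_{0.05} = 1.645.
Power = Φ(δ − 1.645) + Φ(−δ − 1.645) = Φ(-0.351) + Φ(-2.939) = 0.3630 + 0.0016 = 0.3646.

Power ≈ 0.365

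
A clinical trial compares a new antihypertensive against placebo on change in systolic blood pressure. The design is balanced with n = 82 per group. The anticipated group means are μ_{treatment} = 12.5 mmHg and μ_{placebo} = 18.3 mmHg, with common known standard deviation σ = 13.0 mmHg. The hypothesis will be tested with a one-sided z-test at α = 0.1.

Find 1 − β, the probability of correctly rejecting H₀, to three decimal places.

Power ≈ 0.942

Standardized effect: d = |μ_{treatment} − μ_{placebo}| / σ = |12.5 − 18.3| / 13.0 = 0.4462
Noncentrality parameter: δ = d·√(n/2) = 0.4462 × √(82/2) = 2.8568
Critical value for a one-sided test at α = 0.1: z_α = 1.282.
Power = P(Z > 1.282 − δ) = Φ(1.575) = 0.9424.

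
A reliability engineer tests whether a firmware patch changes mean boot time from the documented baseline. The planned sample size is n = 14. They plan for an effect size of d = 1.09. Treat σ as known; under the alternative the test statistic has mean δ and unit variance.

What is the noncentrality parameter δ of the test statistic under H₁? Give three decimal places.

δ ≈ 4.078

The noncentrality parameter scales effect size by the design's sample-size factor: δ = d·√n = 1.09 × √14 = 4.0784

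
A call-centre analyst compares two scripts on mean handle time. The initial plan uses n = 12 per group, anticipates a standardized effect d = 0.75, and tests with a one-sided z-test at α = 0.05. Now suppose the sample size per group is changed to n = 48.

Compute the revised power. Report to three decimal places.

With n = 48 per group: δ = d·√(n/2) = 0.75 × √(48/2) = 3.6742. Critical value z_{0.05} = 1.645.
Revised power = P(Z > 1.645 − δ) = Φ(2.029) = 0.9788.

Power ≈ 0.979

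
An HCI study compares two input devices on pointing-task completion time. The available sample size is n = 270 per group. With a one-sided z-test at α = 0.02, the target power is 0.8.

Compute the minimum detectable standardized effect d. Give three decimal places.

Need Φ(δ − 2.054) = 0.8, so δ = 2.054 + 0.842 = 2.895.
δ = d·√(n/2) ⇒ d = δ/√(n/2) = 2.895/√(270/2) = 0.2492.

d ≈ 0.249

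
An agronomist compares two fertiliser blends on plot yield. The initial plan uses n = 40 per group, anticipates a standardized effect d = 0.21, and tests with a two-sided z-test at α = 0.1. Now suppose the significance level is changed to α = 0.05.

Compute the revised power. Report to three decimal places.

Power ≈ 0.156

δ = d·√(n/2) = 0.21 × √(40/2) = 0.9391 (unchanged). New critical value: z_{0.025} = 1.960.
Revised power = Φ(δ − 1.960) + Φ(−δ − 1.960) = Φ(-1.021) + Φ(-2.899) = 0.1537 + 0.0019 = 0.1555.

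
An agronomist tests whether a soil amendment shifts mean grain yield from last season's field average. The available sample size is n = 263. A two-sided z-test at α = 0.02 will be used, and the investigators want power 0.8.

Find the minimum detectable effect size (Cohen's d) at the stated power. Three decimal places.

Need Φ(δ − 2.326) = 0.8, so δ = 2.326 + 0.842 = 3.168.
(The second rejection-region term Φ(−δ − z_{α/2}) is negligible and dropped.)
δ = d·√n ⇒ d = δ/√n = 3.168/√263 = 0.1953.

d ≈ 0.195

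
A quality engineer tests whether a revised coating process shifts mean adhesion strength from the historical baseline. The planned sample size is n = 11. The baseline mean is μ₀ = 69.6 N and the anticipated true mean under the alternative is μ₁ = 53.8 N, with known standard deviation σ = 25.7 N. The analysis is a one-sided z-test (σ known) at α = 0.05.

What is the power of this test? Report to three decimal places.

Standardized effect: d = |μ₁ − μ₀| / σ = |53.8 − 69.6| / 25.7 = 0.6148
Noncentrality parameter: δ = d·√n = 0.6148 × √11 = 2.0390
Critical value for a one-sided test at α = 0.05: z_α = 1.645.
Power = Φ(δ − 1.645) = Φ(0.394) = 0.6533.

Power ≈ 0.653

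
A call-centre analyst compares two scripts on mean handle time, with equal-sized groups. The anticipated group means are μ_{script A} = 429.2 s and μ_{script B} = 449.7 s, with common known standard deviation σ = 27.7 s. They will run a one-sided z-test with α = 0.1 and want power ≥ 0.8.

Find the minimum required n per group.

n = 17 per group

Standardized effect: d = |μ_{script A} − μ_{script B}| / σ = |429.2 − 449.7| / 27.7 = 0.7401
Set Φ(δ − 1.282) = 0.8; then δ − 1.282 = Φ⁻¹(0.8) = 0.842, giving δ = 2.123.
δ = d·√(n/2) ⇒ n = 2(δ/d)² = 2 × (2.123 / 0.7401)² = 16.46.
Rounding up, n = 17 per group.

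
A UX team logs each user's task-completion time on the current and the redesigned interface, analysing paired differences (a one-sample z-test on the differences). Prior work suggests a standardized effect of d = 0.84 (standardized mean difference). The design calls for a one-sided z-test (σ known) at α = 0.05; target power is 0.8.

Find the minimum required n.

For power 0.8 need Φ(δ − z_{0.05}) = 0.8, so δ = z_{0.05} + z_{0.20} = 1.645 + 0.842 = 2.486.
δ = d·√n ⇒ n = (δ/d)² = (2.486 / 0.84)² = 8.76.
Round up to the next whole unit.

n = 9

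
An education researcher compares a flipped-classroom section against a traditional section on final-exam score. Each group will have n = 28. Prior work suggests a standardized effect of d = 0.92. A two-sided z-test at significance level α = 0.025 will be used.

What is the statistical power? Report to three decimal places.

Noncentrality parameter: δ = d·√(n/2) = 0.92 × √(28/2) = 3.4423
Two-sided α = 0.025 → critical value z_{0.0125} = 2.241.
Power = Φ(δ − 2.241) + Φ(−δ − 2.241) = Φ(1.201) + Φ(-5.684) = 0.8851 + 0.0000 = 0.8851.

Power ≈ 0.885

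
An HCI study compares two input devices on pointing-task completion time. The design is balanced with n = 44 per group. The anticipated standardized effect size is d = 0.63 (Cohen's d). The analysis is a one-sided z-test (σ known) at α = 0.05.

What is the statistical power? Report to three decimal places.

Noncentrality parameter: δ = d·√(n/2) = 0.63 × √(44/2) = 2.9550
One-sided α = 0.05 → critical value z_{0.05} = 1.645.
Power = P(Z > 1.645 − δ) = Φ(1.310) = 0.9049.

Power ≈ 0.905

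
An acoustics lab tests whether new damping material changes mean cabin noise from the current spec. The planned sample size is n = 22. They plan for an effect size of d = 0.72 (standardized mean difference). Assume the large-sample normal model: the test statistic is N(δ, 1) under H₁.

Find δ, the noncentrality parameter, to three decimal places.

δ = d·√n = 0.72 × √22 = 3.3771

δ ≈ 3.377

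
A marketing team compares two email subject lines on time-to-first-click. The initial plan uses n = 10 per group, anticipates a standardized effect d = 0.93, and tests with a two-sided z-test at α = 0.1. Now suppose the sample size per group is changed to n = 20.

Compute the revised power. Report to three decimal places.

With n = 20 per group: δ = d·√(n/2) = 0.93 × √(20/2) = 2.9409. Critical value z_{0.05} = 1.645.
Revised power = Φ(δ − 1.645) + Φ(−δ − 1.645) = Φ(1.296) + Φ(-4.586) = 0.9025 + 0.0000 = 0.9025.

Power ≈ 0.903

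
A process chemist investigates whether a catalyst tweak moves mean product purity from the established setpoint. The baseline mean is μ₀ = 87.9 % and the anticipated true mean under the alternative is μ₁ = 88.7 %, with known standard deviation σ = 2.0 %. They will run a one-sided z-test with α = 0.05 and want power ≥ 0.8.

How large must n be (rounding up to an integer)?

Standardized effect: d = |μ₁ − μ₀| / σ = |88.7 − 87.9| / 2.0 = 0.4000
For power 0.8 need Φ(δ − z_{0.05}) = 0.8, so δ = z_{0.05} + z_{0.20} = 1.645 + 0.842 = 2.486.
δ = d·√n ⇒ n = (δ/d)² = (2.486 / 0.4000)² = 38.64.
Round up to the next whole unit.

n = 39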